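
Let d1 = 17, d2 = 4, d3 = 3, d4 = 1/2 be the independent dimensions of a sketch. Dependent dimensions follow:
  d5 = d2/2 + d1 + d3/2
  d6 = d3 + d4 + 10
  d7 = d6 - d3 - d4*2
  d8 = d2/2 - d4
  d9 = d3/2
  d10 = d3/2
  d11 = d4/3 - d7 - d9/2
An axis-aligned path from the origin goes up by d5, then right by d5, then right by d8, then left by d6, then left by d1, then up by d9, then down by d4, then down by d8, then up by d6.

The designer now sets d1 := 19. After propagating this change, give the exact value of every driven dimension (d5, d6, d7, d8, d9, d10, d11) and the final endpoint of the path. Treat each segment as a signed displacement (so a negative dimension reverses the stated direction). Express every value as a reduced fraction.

d5 = 45/2
d6 = 27/2
d7 = 19/2
d8 = 3/2
d9 = 3/2
d10 = 3/2
d11 = -121/12
endpoint = (-17/2, 71/2)

Apply edit: d1 := 19
  d5 = d2/2 + d1 + d3/2 = 45/2
  d6 = d3 + d4 + 10 = 27/2
  d7 = d6 - d3 - d4*2 = 19/2
  d8 = d2/2 - d4 = 3/2
  d9 = d3/2 = 3/2
  d10 = d3/2 = 3/2
  d11 = d4/3 - d7 - d9/2 = -121/12
Walk from origin (0, 0):
  seg 1: up by d5 = 45/2 → (0, 45/2)
  seg 2: right by d5 = 45/2 → (45/2, 45/2)
  seg 3: right by d8 = 3/2 → (24, 45/2)
  seg 4: left by d6 = 27/2 → (21/2, 45/2)
  seg 5: left by d1 = 19 → (-17/2, 45/2)
  seg 6: up by d9 = 3/2 → (-17/2, 24)
  seg 7: down by d4 = 1/2 → (-17/2, 47/2)
  seg 8: down by d8 = 3/2 → (-17/2, 22)
  seg 9: up by d6 = 27/2 → (-17/2, 71/2)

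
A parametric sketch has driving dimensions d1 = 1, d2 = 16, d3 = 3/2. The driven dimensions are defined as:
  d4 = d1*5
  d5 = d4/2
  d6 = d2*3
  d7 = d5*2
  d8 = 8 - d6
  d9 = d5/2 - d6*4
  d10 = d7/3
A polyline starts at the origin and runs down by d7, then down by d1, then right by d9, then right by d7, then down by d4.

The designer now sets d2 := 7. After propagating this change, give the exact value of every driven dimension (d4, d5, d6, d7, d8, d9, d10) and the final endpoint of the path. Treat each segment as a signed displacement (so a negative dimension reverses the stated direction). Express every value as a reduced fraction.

d4 = 5
d5 = 5/2
d6 = 21
d7 = 5
d8 = -13
d9 = -331/4
d10 = 5/3
endpoint = (-311/4, -11)

Apply edit: d2 := 7
  d4 = d1*5 = 5
  d5 = d4/2 = 5/2
  d6 = d2*3 = 21
  d7 = d5*2 = 5
  d8 = 8 - d6 = -13
  d9 = d5/2 - d6*4 = -331/4
  d10 = d7/3 = 5/3
Walk from origin (0, 0):
  seg 1: down by d7 = 5 → (0, -5)
  seg 2: down by d1 = 1 → (0, -6)
  seg 3: right by d9 = -331/4 → (-331/4, -6)
  seg 4: right by d7 = 5 → (-311/4, -6)
  seg 5: down by d4 = 5 → (-311/4, -11)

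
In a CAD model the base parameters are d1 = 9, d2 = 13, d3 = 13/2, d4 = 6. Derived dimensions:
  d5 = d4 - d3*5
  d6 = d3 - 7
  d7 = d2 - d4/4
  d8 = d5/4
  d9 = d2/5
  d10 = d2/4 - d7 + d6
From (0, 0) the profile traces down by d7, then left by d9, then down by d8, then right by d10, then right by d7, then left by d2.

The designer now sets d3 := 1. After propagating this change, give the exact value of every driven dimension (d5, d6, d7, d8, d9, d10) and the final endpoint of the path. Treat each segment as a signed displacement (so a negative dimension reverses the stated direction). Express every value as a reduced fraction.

d5 = 1
d6 = -6
d7 = 23/2
d8 = 1/4
d9 = 13/5
d10 = -57/4
endpoint = (-367/20, -47/4)

Apply edit: d3 := 1
  d5 = d4 - d3*5 = 1
  d6 = d3 - 7 = -6
  d7 = d2 - d4/4 = 23/2
  d8 = d5/4 = 1/4
  d9 = d2/5 = 13/5
  d10 = d2/4 - d7 + d6 = -57/4
Walk from origin (0, 0):
  seg 1: down by d7 = 23/2 → (0, -23/2)
  seg 2: left by d9 = 13/5 → (-13/5, -23/2)
  seg 3: down by d8 = 1/4 → (-13/5, -47/4)
  seg 4: right by d10 = -57/4 → (-337/20, -47/4)
  seg 5: right by d7 = 23/2 → (-107/20, -47/4)
  seg 6: left by d2 = 13 → (-367/20, -47/4)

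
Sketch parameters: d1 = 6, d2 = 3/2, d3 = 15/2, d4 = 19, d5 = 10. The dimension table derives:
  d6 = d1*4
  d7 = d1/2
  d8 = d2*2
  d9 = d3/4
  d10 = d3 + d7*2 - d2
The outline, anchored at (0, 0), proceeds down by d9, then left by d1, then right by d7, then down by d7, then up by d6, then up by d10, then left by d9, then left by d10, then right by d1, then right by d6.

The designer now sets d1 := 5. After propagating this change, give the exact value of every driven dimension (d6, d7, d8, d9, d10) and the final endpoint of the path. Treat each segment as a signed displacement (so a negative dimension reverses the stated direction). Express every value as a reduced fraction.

d6 = 20
d7 = 5/2
d8 = 3
d9 = 15/8
d10 = 11
endpoint = (77/8, 213/8)

Apply edit: d1 := 5
  d6 = d1*4 = 20
  d7 = d1/2 = 5/2
  d8 = d2*2 = 3
  d9 = d3/4 = 15/8
  d10 = d3 + d7*2 - d2 = 11
Walk from origin (0, 0):
  seg 1: down by d9 = 15/8 → (0, -15/8)
  seg 2: left by d1 = 5 → (-5, -15/8)
  seg 3: right by d7 = 5/2 → (-5/2, -15/8)
  seg 4: down by d7 = 5/2 → (-5/2, -35/8)
  seg 5: up by d6 = 20 → (-5/2, 125/8)
  seg 6: up by d10 = 11 → (-5/2, 213/8)
  seg 7: left by d9 = 15/8 → (-35/8, 213/8)
  seg 8: left by d10 = 11 → (-123/8, 213/8)
  seg 9: right by d1 = 5 → (-83/8, 213/8)
  seg 10: right by d6 = 20 → (77/8, 213/8)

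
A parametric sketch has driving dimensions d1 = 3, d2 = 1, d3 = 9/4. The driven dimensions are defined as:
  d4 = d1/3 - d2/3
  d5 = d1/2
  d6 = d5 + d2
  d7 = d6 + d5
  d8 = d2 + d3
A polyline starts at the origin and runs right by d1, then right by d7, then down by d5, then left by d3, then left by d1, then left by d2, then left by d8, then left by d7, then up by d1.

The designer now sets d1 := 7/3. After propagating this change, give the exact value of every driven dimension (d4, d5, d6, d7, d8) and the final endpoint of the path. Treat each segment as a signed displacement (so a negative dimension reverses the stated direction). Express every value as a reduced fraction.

d4 = 4/9
d5 = 7/6
d6 = 13/6
d7 = 10/3
d8 = 13/4
endpoint = (-13/2, 7/6)

Apply edit: d1 := 7/3
  d4 = d1/3 - d2/3 = 4/9
  d5 = d1/2 = 7/6
  d6 = d5 + d2 = 13/6
  d7 = d6 + d5 = 10/3
  d8 = d2 + d3 = 13/4
Walk from origin (0, 0):
  seg 1: right by d1 = 7/3 → (7/3, 0)
  seg 2: right by d7 = 10/3 → (17/3, 0)
  seg 3: down by d5 = 7/6 → (17/3, -7/6)
  seg 4: left by d3 = 9/4 → (41/12, -7/6)
  seg 5: left by d1 = 7/3 → (13/12, -7/6)
  seg 6: left by d2 = 1 → (1/12, -7/6)
  seg 7: left by d8 = 13/4 → (-19/6, -7/6)
  seg 8: left by d7 = 10/3 → (-13/2, -7/6)
  seg 9: up by d1 = 7/3 → (-13/2, 7/6)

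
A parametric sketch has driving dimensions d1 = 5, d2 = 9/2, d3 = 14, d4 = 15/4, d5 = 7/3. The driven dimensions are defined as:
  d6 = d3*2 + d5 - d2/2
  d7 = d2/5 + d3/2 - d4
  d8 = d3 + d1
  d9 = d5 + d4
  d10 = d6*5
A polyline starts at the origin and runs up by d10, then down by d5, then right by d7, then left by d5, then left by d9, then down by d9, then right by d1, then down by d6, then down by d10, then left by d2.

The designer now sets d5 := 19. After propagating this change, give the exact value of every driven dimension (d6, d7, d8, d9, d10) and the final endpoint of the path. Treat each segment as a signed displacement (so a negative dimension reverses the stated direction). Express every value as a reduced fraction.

d6 = 179/4
d7 = 83/20
d8 = 19
d9 = 91/4
d10 = 895/4
endpoint = (-371/10, -173/2)

Apply edit: d5 := 19
  d6 = d3*2 + d5 - d2/2 = 179/4
  d7 = d2/5 + d3/2 - d4 = 83/20
  d8 = d3 + d1 = 19
  d9 = d5 + d4 = 91/4
  d10 = d6*5 = 895/4
Walk from origin (0, 0):
  seg 1: up by d10 = 895/4 → (0, 895/4)
  seg 2: down by d5 = 19 → (0, 819/4)
  seg 3: right by d7 = 83/20 → (83/20, 819/4)
  seg 4: left by d5 = 19 → (-297/20, 819/4)
  seg 5: left by d9 = 91/4 → (-188/5, 819/4)
  seg 6: down by d9 = 91/4 → (-188/5, 182)
  seg 7: right by d1 = 5 → (-163/5, 182)
  seg 8: down by d6 = 179/4 → (-163/5, 549/4)
  seg 9: down by d10 = 895/4 → (-163/5, -173/2)
  seg 10: left by d2 = 9/2 → (-371/10, -173/2)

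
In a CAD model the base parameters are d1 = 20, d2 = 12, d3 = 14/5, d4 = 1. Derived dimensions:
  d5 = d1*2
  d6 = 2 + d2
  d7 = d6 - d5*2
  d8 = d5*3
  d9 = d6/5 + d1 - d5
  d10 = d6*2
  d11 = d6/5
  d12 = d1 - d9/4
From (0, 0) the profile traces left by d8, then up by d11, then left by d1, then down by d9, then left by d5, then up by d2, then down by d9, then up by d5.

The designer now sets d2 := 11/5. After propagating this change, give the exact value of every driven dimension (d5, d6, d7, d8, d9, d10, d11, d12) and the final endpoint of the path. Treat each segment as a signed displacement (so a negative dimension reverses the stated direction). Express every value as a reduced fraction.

d5 = 40
d6 = 21/5
d7 = -379/5
d8 = 120
d9 = -479/25
d10 = 42/5
d11 = 21/25
d12 = 2479/100
endpoint = (-180, 2034/25)

Apply edit: d2 := 11/5
  d5 = d1*2 = 40
  d6 = 2 + d2 = 21/5
  d7 = d6 - d5*2 = -379/5
  d8 = d5*3 = 120
  d9 = d6/5 + d1 - d5 = -479/25
  d10 = d6*2 = 42/5
  d11 = d6/5 = 21/25
  d12 = d1 - d9/4 = 2479/100
Walk from origin (0, 0):
  seg 1: left by d8 = 120 → (-120, 0)
  seg 2: up by d11 = 21/25 → (-120, 21/25)
  seg 3: left by d1 = 20 → (-140, 21/25)
  seg 4: down by d9 = -479/25 → (-140, 20)
  seg 5: left by d5 = 40 → (-180, 20)
  seg 6: up by d2 = 11/5 → (-180, 111/5)
  seg 7: down by d9 = -479/25 → (-180, 1034/25)
  seg 8: up by d5 = 40 → (-180, 2034/25)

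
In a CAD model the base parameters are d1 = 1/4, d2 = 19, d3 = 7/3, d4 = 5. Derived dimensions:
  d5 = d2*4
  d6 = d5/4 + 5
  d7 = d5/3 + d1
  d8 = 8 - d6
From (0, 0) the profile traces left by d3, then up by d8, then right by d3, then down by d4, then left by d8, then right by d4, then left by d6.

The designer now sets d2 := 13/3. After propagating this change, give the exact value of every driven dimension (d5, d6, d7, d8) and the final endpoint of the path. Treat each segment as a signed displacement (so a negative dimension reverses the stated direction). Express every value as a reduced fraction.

d5 = 52/3
d6 = 28/3
d7 = 217/36
d8 = -4/3
endpoint = (-3, -19/3)

Apply edit: d2 := 13/3
  d5 = d2*4 = 52/3
  d6 = d5/4 + 5 = 28/3
  d7 = d5/3 + d1 = 217/36
  d8 = 8 - d6 = -4/3
Walk from origin (0, 0):
  seg 1: left by d3 = 7/3 → (-7/3, 0)
  seg 2: up by d8 = -4/3 → (-7/3, -4/3)
  seg 3: right by d3 = 7/3 → (0, -4/3)
  seg 4: down by d4 = 5 → (0, -19/3)
  seg 5: left by d8 = -4/3 → (4/3, -19/3)
  seg 6: right by d4 = 5 → (19/3, -19/3)
  seg 7: left by d6 = 28/3 → (-3, -19/3)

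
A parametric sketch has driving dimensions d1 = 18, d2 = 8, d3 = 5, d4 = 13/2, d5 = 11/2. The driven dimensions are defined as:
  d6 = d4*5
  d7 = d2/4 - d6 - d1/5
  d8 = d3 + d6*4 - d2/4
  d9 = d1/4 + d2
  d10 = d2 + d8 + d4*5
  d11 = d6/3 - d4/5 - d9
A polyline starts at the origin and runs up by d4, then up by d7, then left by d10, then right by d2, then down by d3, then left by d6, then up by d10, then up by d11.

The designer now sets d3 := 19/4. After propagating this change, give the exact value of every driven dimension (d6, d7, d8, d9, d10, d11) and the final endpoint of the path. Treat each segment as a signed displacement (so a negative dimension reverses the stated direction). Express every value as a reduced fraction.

Apply edit: d3 := 19/4
  d6 = d4*5 = 65/2
  d7 = d2/4 - d6 - d1/5 = -341/10
  d8 = d3 + d6*4 - d2/4 = 531/4
  d9 = d1/4 + d2 = 25/2
  d10 = d2 + d8 + d4*5 = 693/4
  d11 = d6/3 - d4/5 - d9 = -89/30
Walk from origin (0, 0):
  seg 1: up by d4 = 13/2 → (0, 13/2)
  seg 2: up by d7 = -341/10 → (0, -138/5)
  seg 3: left by d10 = 693/4 → (-693/4, -138/5)
  seg 4: right by d2 = 8 → (-661/4, -138/5)
  seg 5: down by d3 = 19/4 → (-661/4, -647/20)
  seg 6: left by d6 = 65/2 → (-791/4, -647/20)
  seg 7: up by d10 = 693/4 → (-791/4, 1409/10)
  seg 8: up by d11 = -89/30 → (-791/4, 2069/15)

d6 = 65/2
d7 = -341/10
d8 = 531/4
d9 = 25/2
d10 = 693/4
d11 = -89/30
endpoint = (-791/4, 2069/15)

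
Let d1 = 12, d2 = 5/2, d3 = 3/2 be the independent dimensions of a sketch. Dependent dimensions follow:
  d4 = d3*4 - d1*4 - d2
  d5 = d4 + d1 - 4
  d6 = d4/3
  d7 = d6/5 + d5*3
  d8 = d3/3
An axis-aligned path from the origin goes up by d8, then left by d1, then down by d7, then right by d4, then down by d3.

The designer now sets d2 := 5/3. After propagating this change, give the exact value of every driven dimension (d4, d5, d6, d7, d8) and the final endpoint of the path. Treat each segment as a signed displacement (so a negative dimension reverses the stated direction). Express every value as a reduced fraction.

d4 = -131/3
d5 = -107/3
d6 = -131/9
d7 = -4946/45
d8 = 1/2
endpoint = (-167/3, 4901/45)

Apply edit: d2 := 5/3
  d4 = d3*4 - d1*4 - d2 = -131/3
  d5 = d4 + d1 - 4 = -107/3
  d6 = d4/3 = -131/9
  d7 = d6/5 + d5*3 = -4946/45
  d8 = d3/3 = 1/2
Walk from origin (0, 0):
  seg 1: up by d8 = 1/2 → (0, 1/2)
  seg 2: left by d1 = 12 → (-12, 1/2)
  seg 3: down by d7 = -4946/45 → (-12, 9937/90)
  seg 4: right by d4 = -131/3 → (-167/3, 9937/90)
  seg 5: down by d3 = 3/2 → (-167/3, 4901/45)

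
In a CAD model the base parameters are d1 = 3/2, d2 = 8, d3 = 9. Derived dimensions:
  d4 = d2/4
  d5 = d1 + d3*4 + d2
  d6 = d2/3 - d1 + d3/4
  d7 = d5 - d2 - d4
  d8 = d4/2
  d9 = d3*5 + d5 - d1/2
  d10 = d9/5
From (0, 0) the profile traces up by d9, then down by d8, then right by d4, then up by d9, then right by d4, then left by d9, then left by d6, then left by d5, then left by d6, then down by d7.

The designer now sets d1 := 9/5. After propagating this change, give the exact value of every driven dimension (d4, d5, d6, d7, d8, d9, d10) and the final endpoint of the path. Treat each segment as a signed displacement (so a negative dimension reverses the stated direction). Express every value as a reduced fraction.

Apply edit: d1 := 9/5
  d4 = d2/4 = 2
  d5 = d1 + d3*4 + d2 = 229/5
  d6 = d2/3 - d1 + d3/4 = 187/60
  d7 = d5 - d2 - d4 = 179/5
  d8 = d4/2 = 1
  d9 = d3*5 + d5 - d1/2 = 899/10
  d10 = d9/5 = 899/50
Walk from origin (0, 0):
  seg 1: up by d9 = 899/10 → (0, 899/10)
  seg 2: down by d8 = 1 → (0, 889/10)
  seg 3: right by d4 = 2 → (2, 889/10)
  seg 4: up by d9 = 899/10 → (2, 894/5)
  seg 5: right by d4 = 2 → (4, 894/5)
  seg 6: left by d9 = 899/10 → (-859/10, 894/5)
  seg 7: left by d6 = 187/60 → (-5341/60, 894/5)
  seg 8: left by d5 = 229/5 → (-8089/60, 894/5)
  seg 9: left by d6 = 187/60 → (-2069/15, 894/5)
  seg 10: down by d7 = 179/5 → (-2069/15, 143)

d4 = 2
d5 = 229/5
d6 = 187/60
d7 = 179/5
d8 = 1
d9 = 899/10
d10 = 899/50
endpoint = (-2069/15, 143)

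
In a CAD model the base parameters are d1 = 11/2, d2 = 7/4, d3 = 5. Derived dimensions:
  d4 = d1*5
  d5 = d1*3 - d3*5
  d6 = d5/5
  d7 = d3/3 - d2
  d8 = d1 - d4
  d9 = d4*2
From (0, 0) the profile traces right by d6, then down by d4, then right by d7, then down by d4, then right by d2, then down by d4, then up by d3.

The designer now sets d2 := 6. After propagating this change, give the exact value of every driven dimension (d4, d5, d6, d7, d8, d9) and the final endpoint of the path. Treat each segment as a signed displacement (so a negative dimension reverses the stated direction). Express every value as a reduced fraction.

d4 = 55/2
d5 = -17/2
d6 = -17/10
d7 = -13/3
d8 = -22
d9 = 55
endpoint = (-1/30, -155/2)

Apply edit: d2 := 6
  d4 = d1*5 = 55/2
  d5 = d1*3 - d3*5 = -17/2
  d6 = d5/5 = -17/10
  d7 = d3/3 - d2 = -13/3
  d8 = d1 - d4 = -22
  d9 = d4*2 = 55
Walk from origin (0, 0):
  seg 1: right by d6 = -17/10 → (-17/10, 0)
  seg 2: down by d4 = 55/2 → (-17/10, -55/2)
  seg 3: right by d7 = -13/3 → (-181/30, -55/2)
  seg 4: down by d4 = 55/2 → (-181/30, -55)
  seg 5: right by d2 = 6 → (-1/30, -55)
  seg 6: down by d4 = 55/2 → (-1/30, -165/2)
  seg 7: up by d3 = 5 → (-1/30, -155/2)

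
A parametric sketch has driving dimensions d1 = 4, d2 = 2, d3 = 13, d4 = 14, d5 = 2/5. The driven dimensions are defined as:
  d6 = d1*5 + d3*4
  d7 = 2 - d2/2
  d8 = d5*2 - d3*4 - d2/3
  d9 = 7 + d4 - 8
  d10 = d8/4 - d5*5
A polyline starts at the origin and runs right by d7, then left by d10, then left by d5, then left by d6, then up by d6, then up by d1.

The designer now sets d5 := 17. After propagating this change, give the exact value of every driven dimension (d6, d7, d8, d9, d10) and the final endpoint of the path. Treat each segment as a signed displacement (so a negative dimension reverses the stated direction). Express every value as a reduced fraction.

d6 = 72
d7 = 1
d8 = -56/3
d9 = 13
d10 = -269/3
endpoint = (5/3, 76)

Apply edit: d5 := 17
  d6 = d1*5 + d3*4 = 72
  d7 = 2 - d2/2 = 1
  d8 = d5*2 - d3*4 - d2/3 = -56/3
  d9 = 7 + d4 - 8 = 13
  d10 = d8/4 - d5*5 = -269/3
Walk from origin (0, 0):
  seg 1: right by d7 = 1 → (1, 0)
  seg 2: left by d10 = -269/3 → (272/3, 0)
  seg 3: left by d5 = 17 → (221/3, 0)
  seg 4: left by d6 = 72 → (5/3, 0)
  seg 5: up by d6 = 72 → (5/3, 72)
  seg 6: up by d1 = 4 → (5/3, 76)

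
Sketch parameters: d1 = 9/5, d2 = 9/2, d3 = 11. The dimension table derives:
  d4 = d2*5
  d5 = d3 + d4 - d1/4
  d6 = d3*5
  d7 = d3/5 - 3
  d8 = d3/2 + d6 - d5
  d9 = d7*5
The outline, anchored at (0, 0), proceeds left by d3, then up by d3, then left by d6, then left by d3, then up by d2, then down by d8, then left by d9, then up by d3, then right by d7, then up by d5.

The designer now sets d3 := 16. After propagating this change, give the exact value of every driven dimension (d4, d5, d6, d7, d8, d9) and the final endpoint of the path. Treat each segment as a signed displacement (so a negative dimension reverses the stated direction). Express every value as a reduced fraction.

d4 = 45/2
d5 = 761/20
d6 = 80
d7 = 1/5
d8 = 999/20
d9 = 1
endpoint = (-564/5, 123/5)

Apply edit: d3 := 16
  d4 = d2*5 = 45/2
  d5 = d3 + d4 - d1/4 = 761/20
  d6 = d3*5 = 80
  d7 = d3/5 - 3 = 1/5
  d8 = d3/2 + d6 - d5 = 999/20
  d9 = d7*5 = 1
Walk from origin (0, 0):
  seg 1: left by d3 = 16 → (-16, 0)
  seg 2: up by d3 = 16 → (-16, 16)
  seg 3: left by d6 = 80 → (-96, 16)
  seg 4: left by d3 = 16 → (-112, 16)
  seg 5: up by d2 = 9/2 → (-112, 41/2)
  seg 6: down by d8 = 999/20 → (-112, -589/20)
  seg 7: left by d9 = 1 → (-113, -589/20)
  seg 8: up by d3 = 16 → (-113, -269/20)
  seg 9: right by d7 = 1/5 → (-564/5, -269/20)
  seg 10: up by d5 = 761/20 → (-564/5, 123/5)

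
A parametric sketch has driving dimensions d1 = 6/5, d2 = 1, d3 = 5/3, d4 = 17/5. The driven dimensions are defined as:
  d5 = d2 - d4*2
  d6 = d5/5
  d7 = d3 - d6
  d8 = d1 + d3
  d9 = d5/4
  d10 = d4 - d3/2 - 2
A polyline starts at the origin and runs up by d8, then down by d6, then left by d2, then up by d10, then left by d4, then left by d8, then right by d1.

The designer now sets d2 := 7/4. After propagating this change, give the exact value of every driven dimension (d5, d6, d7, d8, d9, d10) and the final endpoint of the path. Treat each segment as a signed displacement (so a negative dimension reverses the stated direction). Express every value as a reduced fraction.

d5 = -101/20
d6 = -101/100
d7 = 803/300
d8 = 43/15
d9 = -101/80
d10 = 17/30
endpoint = (-409/60, 1333/300)

Apply edit: d2 := 7/4
  d5 = d2 - d4*2 = -101/20
  d6 = d5/5 = -101/100
  d7 = d3 - d6 = 803/300
  d8 = d1 + d3 = 43/15
  d9 = d5/4 = -101/80
  d10 = d4 - d3/2 - 2 = 17/30
Walk from origin (0, 0):
  seg 1: up by d8 = 43/15 → (0, 43/15)
  seg 2: down by d6 = -101/100 → (0, 1163/300)
  seg 3: left by d2 = 7/4 → (-7/4, 1163/300)
  seg 4: up by d10 = 17/30 → (-7/4, 1333/300)
  seg 5: left by d4 = 17/5 → (-103/20, 1333/300)
  seg 6: left by d8 = 43/15 → (-481/60, 1333/300)
  seg 7: right by d1 = 6/5 → (-409/60, 1333/300)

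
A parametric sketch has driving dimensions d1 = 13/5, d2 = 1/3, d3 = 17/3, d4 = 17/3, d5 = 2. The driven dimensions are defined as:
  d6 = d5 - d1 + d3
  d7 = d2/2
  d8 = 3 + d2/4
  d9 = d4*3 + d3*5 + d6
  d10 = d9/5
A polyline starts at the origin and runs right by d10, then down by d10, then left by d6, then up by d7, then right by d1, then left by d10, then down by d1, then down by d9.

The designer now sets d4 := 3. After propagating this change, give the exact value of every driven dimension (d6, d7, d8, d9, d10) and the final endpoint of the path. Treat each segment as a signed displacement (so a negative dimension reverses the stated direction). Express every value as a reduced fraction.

Apply edit: d4 := 3
  d6 = d5 - d1 + d3 = 76/15
  d7 = d2/2 = 1/6
  d8 = 3 + d2/4 = 37/12
  d9 = d4*3 + d3*5 + d6 = 212/5
  d10 = d9/5 = 212/25
Walk from origin (0, 0):
  seg 1: right by d10 = 212/25 → (212/25, 0)
  seg 2: down by d10 = 212/25 → (212/25, -212/25)
  seg 3: left by d6 = 76/15 → (256/75, -212/25)
  seg 4: up by d7 = 1/6 → (256/75, -1247/150)
  seg 5: right by d1 = 13/5 → (451/75, -1247/150)
  seg 6: left by d10 = 212/25 → (-37/15, -1247/150)
  seg 7: down by d1 = 13/5 → (-37/15, -1637/150)
  seg 8: down by d9 = 212/5 → (-37/15, -7997/150)

d6 = 76/15
d7 = 1/6
d8 = 37/12
d9 = 212/5
d10 = 212/25
endpoint = (-37/15, -7997/150)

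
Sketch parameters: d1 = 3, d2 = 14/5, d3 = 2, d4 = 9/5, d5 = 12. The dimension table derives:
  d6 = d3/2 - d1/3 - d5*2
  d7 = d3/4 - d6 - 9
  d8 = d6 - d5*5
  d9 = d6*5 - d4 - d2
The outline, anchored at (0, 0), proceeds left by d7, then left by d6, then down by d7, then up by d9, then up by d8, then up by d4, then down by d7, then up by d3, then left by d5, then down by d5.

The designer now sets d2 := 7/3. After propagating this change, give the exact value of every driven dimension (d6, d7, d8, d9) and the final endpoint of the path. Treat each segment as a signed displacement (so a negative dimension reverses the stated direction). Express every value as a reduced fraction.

d6 = -24
d7 = 31/2
d8 = -84
d9 = -1862/15
endpoint = (-7/2, -742/3)

Apply edit: d2 := 7/3
  d6 = d3/2 - d1/3 - d5*2 = -24
  d7 = d3/4 - d6 - 9 = 31/2
  d8 = d6 - d5*5 = -84
  d9 = d6*5 - d4 - d2 = -1862/15
Walk from origin (0, 0):
  seg 1: left by d7 = 31/2 → (-31/2, 0)
  seg 2: left by d6 = -24 → (17/2, 0)
  seg 3: down by d7 = 31/2 → (17/2, -31/2)
  seg 4: up by d9 = -1862/15 → (17/2, -4189/30)
  seg 5: up by d8 = -84 → (17/2, -6709/30)
  seg 6: up by d4 = 9/5 → (17/2, -1331/6)
  seg 7: down by d7 = 31/2 → (17/2, -712/3)
  seg 8: up by d3 = 2 → (17/2, -706/3)
  seg 9: left by d5 = 12 → (-7/2, -706/3)
  seg 10: down by d5 = 12 → (-7/2, -742/3)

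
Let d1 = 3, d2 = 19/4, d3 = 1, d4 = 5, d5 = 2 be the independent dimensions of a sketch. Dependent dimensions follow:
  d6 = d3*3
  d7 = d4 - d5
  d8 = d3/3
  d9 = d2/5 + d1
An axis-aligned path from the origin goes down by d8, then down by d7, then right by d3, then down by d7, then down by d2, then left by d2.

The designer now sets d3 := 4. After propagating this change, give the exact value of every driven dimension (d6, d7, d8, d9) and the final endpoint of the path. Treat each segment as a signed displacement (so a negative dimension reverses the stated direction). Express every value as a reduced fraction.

d6 = 12
d7 = 3
d8 = 4/3
d9 = 79/20
endpoint = (-3/4, -145/12)

Apply edit: d3 := 4
  d6 = d3*3 = 12
  d7 = d4 - d5 = 3
  d8 = d3/3 = 4/3
  d9 = d2/5 + d1 = 79/20
Walk from origin (0, 0):
  seg 1: down by d8 = 4/3 → (0, -4/3)
  seg 2: down by d7 = 3 → (0, -13/3)
  seg 3: right by d3 = 4 → (4, -13/3)
  seg 4: down by d7 = 3 → (4, -22/3)
  seg 5: down by d2 = 19/4 → (4, -145/12)
  seg 6: left by d2 = 19/4 → (-3/4, -145/12)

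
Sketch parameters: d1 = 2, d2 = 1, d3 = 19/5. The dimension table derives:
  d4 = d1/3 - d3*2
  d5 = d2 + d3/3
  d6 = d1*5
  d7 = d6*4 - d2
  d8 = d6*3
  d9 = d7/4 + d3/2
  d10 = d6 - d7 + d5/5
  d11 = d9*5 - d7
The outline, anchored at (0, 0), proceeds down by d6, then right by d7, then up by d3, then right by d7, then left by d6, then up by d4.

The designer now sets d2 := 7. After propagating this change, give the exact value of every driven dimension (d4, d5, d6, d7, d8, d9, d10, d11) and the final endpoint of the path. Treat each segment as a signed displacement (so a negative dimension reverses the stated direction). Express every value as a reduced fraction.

Apply edit: d2 := 7
  d4 = d1/3 - d3*2 = -104/15
  d5 = d2 + d3/3 = 124/15
  d6 = d1*5 = 10
  d7 = d6*4 - d2 = 33
  d8 = d6*3 = 30
  d9 = d7/4 + d3/2 = 203/20
  d10 = d6 - d7 + d5/5 = -1601/75
  d11 = d9*5 - d7 = 71/4
Walk from origin (0, 0):
  seg 1: down by d6 = 10 → (0, -10)
  seg 2: right by d7 = 33 → (33, -10)
  seg 3: up by d3 = 19/5 → (33, -31/5)
  seg 4: right by d7 = 33 → (66, -31/5)
  seg 5: left by d6 = 10 → (56, -31/5)
  seg 6: up by d4 = -104/15 → (56, -197/15)

d4 = -104/15
d5 = 124/15
d6 = 10
d7 = 33
d8 = 30
d9 = 203/20
d10 = -1601/75
d11 = 71/4
endpoint = (56, -197/15)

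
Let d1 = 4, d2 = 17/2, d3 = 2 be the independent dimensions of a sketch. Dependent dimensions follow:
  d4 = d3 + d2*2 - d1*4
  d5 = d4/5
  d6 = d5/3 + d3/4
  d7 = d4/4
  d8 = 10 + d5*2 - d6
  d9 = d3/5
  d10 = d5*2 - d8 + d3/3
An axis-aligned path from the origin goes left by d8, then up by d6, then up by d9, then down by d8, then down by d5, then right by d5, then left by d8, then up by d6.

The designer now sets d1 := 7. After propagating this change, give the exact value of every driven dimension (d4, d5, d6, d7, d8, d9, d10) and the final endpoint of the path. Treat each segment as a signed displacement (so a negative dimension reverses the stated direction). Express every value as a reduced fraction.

Apply edit: d1 := 7
  d4 = d3 + d2*2 - d1*4 = -9
  d5 = d4/5 = -9/5
  d6 = d5/3 + d3/4 = -1/10
  d7 = d4/4 = -9/4
  d8 = 10 + d5*2 - d6 = 13/2
  d9 = d3/5 = 2/5
  d10 = d5*2 - d8 + d3/3 = -283/30
Walk from origin (0, 0):
  seg 1: left by d8 = 13/2 → (-13/2, 0)
  seg 2: up by d6 = -1/10 → (-13/2, -1/10)
  seg 3: up by d9 = 2/5 → (-13/2, 3/10)
  seg 4: down by d8 = 13/2 → (-13/2, -31/5)
  seg 5: down by d5 = -9/5 → (-13/2, -22/5)
  seg 6: right by d5 = -9/5 → (-83/10, -22/5)
  seg 7: left by d8 = 13/2 → (-74/5, -22/5)
  seg 8: up by d6 = -1/10 → (-74/5, -9/2)

d4 = -9
d5 = -9/5
d6 = -1/10
d7 = -9/4
d8 = 13/2
d9 = 2/5
d10 = -283/30
endpoint = (-74/5, -9/2)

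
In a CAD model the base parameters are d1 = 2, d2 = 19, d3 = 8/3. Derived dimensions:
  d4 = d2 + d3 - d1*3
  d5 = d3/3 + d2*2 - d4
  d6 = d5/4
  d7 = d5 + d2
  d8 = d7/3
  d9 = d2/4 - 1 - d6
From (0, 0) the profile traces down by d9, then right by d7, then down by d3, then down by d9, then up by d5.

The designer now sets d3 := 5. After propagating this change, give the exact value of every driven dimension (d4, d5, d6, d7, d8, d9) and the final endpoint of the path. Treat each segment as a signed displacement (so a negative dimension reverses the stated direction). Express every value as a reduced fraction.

Apply edit: d3 := 5
  d4 = d2 + d3 - d1*3 = 18
  d5 = d3/3 + d2*2 - d4 = 65/3
  d6 = d5/4 = 65/12
  d7 = d5 + d2 = 122/3
  d8 = d7/3 = 122/9
  d9 = d2/4 - 1 - d6 = -5/3
Walk from origin (0, 0):
  seg 1: down by d9 = -5/3 → (0, 5/3)
  seg 2: right by d7 = 122/3 → (122/3, 5/3)
  seg 3: down by d3 = 5 → (122/3, -10/3)
  seg 4: down by d9 = -5/3 → (122/3, -5/3)
  seg 5: up by d5 = 65/3 → (122/3, 20)

d4 = 18
d5 = 65/3
d6 = 65/12
d7 = 122/3
d8 = 122/9
d9 = -5/3
endpoint = (122/3, 20)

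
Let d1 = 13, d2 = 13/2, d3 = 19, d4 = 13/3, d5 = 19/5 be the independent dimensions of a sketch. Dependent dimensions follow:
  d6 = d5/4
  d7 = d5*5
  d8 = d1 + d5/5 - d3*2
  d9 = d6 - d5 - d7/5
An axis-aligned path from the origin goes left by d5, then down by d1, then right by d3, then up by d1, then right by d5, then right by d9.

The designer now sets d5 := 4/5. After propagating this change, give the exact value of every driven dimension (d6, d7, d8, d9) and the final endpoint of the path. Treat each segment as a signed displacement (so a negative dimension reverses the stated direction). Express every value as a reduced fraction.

Apply edit: d5 := 4/5
  d6 = d5/4 = 1/5
  d7 = d5*5 = 4
  d8 = d1 + d5/5 - d3*2 = -621/25
  d9 = d6 - d5 - d7/5 = -7/5
Walk from origin (0, 0):
  seg 1: left by d5 = 4/5 → (-4/5, 0)
  seg 2: down by d1 = 13 → (-4/5, -13)
  seg 3: right by d3 = 19 → (91/5, -13)
  seg 4: up by d1 = 13 → (91/5, 0)
  seg 5: right by d5 = 4/5 → (19, 0)
  seg 6: right by d9 = -7/5 → (88/5, 0)

d6 = 1/5
d7 = 4
d8 = -621/25
d9 = -7/5
endpoint = (88/5, 0)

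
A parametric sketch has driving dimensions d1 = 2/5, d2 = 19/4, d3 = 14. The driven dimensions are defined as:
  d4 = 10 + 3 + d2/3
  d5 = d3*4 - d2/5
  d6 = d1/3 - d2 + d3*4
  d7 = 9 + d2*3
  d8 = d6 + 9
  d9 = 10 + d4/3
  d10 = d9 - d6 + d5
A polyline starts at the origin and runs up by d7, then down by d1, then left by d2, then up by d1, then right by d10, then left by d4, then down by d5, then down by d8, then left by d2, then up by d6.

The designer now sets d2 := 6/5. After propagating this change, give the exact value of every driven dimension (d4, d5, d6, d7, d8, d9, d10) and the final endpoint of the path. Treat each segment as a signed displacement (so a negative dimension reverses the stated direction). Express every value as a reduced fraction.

Apply edit: d2 := 6/5
  d4 = 10 + 3 + d2/3 = 67/5
  d5 = d3*4 - d2/5 = 1394/25
  d6 = d1/3 - d2 + d3*4 = 824/15
  d7 = 9 + d2*3 = 63/5
  d8 = d6 + 9 = 959/15
  d9 = 10 + d4/3 = 217/15
  d10 = d9 - d6 + d5 = 1147/75
Walk from origin (0, 0):
  seg 1: up by d7 = 63/5 → (0, 63/5)
  seg 2: down by d1 = 2/5 → (0, 61/5)
  seg 3: left by d2 = 6/5 → (-6/5, 61/5)
  seg 4: up by d1 = 2/5 → (-6/5, 63/5)
  seg 5: right by d10 = 1147/75 → (1057/75, 63/5)
  seg 6: left by d4 = 67/5 → (52/75, 63/5)
  seg 7: down by d5 = 1394/25 → (52/75, -1079/25)
  seg 8: down by d8 = 959/15 → (52/75, -8032/75)
  seg 9: left by d2 = 6/5 → (-38/75, -8032/75)
  seg 10: up by d6 = 824/15 → (-38/75, -1304/25)

d4 = 67/5
d5 = 1394/25
d6 = 824/15
d7 = 63/5
d8 = 959/15
d9 = 217/15
d10 = 1147/75
endpoint = (-38/75, -1304/25)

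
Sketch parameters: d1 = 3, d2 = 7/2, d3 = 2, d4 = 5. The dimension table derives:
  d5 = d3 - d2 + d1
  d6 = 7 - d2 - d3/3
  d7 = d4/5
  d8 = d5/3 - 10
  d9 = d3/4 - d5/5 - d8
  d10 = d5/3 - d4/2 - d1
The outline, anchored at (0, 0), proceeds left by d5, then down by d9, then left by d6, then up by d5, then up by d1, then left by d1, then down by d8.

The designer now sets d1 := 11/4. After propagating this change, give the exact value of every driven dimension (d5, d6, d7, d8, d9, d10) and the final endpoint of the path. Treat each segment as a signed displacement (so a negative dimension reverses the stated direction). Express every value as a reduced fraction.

Apply edit: d1 := 11/4
  d5 = d3 - d2 + d1 = 5/4
  d6 = 7 - d2 - d3/3 = 17/6
  d7 = d4/5 = 1
  d8 = d5/3 - 10 = -115/12
  d9 = d3/4 - d5/5 - d8 = 59/6
  d10 = d5/3 - d4/2 - d1 = -29/6
Walk from origin (0, 0):
  seg 1: left by d5 = 5/4 → (-5/4, 0)
  seg 2: down by d9 = 59/6 → (-5/4, -59/6)
  seg 3: left by d6 = 17/6 → (-49/12, -59/6)
  seg 4: up by d5 = 5/4 → (-49/12, -103/12)
  seg 5: up by d1 = 11/4 → (-49/12, -35/6)
  seg 6: left by d1 = 11/4 → (-41/6, -35/6)
  seg 7: down by d8 = -115/12 → (-41/6, 15/4)

d5 = 5/4
d6 = 17/6
d7 = 1
d8 = -115/12
d9 = 59/6
d10 = -29/6
endpoint = (-41/6, 15/4)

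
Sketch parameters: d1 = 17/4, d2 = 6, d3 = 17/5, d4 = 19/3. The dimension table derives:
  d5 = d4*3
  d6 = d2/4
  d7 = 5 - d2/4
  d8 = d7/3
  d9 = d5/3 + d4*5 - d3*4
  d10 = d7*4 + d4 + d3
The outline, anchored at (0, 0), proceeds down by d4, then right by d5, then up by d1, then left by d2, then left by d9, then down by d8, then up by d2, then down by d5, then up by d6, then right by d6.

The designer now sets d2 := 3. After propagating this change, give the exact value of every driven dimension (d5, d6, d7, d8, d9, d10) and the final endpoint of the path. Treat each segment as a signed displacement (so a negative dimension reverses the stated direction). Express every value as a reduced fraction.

Apply edit: d2 := 3
  d5 = d4*3 = 19
  d6 = d2/4 = 3/4
  d7 = 5 - d2/4 = 17/4
  d8 = d7/3 = 17/12
  d9 = d5/3 + d4*5 - d3*4 = 122/5
  d10 = d7*4 + d4 + d3 = 401/15
Walk from origin (0, 0):
  seg 1: down by d4 = 19/3 → (0, -19/3)
  seg 2: right by d5 = 19 → (19, -19/3)
  seg 3: up by d1 = 17/4 → (19, -25/12)
  seg 4: left by d2 = 3 → (16, -25/12)
  seg 5: left by d9 = 122/5 → (-42/5, -25/12)
  seg 6: down by d8 = 17/12 → (-42/5, -7/2)
  seg 7: up by d2 = 3 → (-42/5, -1/2)
  seg 8: down by d5 = 19 → (-42/5, -39/2)
  seg 9: up by d6 = 3/4 → (-42/5, -75/4)
  seg 10: right by d6 = 3/4 → (-153/20, -75/4)

d5 = 19
d6 = 3/4
d7 = 17/4
d8 = 17/12
d9 = 122/5
d10 = 401/15
endpoint = (-153/20, -75/4)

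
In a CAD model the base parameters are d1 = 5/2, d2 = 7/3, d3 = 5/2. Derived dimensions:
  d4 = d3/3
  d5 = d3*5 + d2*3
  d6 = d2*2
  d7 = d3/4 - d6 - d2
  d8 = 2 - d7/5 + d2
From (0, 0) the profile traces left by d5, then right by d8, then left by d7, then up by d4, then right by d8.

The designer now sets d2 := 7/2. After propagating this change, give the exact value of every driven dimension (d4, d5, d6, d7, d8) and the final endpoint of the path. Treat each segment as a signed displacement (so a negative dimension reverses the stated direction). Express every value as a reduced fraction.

Apply edit: d2 := 7/2
  d4 = d3/3 = 5/6
  d5 = d3*5 + d2*3 = 23
  d6 = d2*2 = 7
  d7 = d3/4 - d6 - d2 = -79/8
  d8 = 2 - d7/5 + d2 = 299/40
Walk from origin (0, 0):
  seg 1: left by d5 = 23 → (-23, 0)
  seg 2: right by d8 = 299/40 → (-621/40, 0)
  seg 3: left by d7 = -79/8 → (-113/20, 0)
  seg 4: up by d4 = 5/6 → (-113/20, 5/6)
  seg 5: right by d8 = 299/40 → (73/40, 5/6)

d4 = 5/6
d5 = 23
d6 = 7
d7 = -79/8
d8 = 299/40
endpoint = (73/40, 5/6)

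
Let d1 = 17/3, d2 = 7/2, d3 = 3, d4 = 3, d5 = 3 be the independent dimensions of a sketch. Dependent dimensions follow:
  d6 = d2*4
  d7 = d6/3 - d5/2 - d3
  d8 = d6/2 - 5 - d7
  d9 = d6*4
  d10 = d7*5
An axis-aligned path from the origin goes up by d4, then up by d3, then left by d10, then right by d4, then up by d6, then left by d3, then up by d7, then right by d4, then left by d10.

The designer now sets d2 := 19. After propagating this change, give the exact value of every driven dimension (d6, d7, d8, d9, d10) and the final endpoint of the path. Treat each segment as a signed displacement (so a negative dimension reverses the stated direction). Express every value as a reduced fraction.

Apply edit: d2 := 19
  d6 = d2*4 = 76
  d7 = d6/3 - d5/2 - d3 = 125/6
  d8 = d6/2 - 5 - d7 = 73/6
  d9 = d6*4 = 304
  d10 = d7*5 = 625/6
Walk from origin (0, 0):
  seg 1: up by d4 = 3 → (0, 3)
  seg 2: up by d3 = 3 → (0, 6)
  seg 3: left by d10 = 625/6 → (-625/6, 6)
  seg 4: right by d4 = 3 → (-607/6, 6)
  seg 5: up by d6 = 76 → (-607/6, 82)
  seg 6: left by d3 = 3 → (-625/6, 82)
  seg 7: up by d7 = 125/6 → (-625/6, 617/6)
  seg 8: right by d4 = 3 → (-607/6, 617/6)
  seg 9: left by d10 = 625/6 → (-616/3, 617/6)

d6 = 76
d7 = 125/6
d8 = 73/6
d9 = 304
d10 = 625/6
endpoint = (-616/3, 617/6)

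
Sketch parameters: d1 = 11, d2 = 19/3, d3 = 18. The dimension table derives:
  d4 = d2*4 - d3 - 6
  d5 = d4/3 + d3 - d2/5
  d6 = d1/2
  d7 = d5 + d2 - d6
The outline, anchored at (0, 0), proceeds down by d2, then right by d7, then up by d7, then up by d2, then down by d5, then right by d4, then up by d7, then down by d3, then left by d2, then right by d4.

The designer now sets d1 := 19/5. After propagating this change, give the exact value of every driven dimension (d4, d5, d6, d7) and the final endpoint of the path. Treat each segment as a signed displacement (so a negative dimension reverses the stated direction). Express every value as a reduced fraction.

Apply edit: d1 := 19/5
  d4 = d2*4 - d3 - 6 = 4/3
  d5 = d4/3 + d3 - d2/5 = 773/45
  d6 = d1/2 = 19/10
  d7 = d5 + d2 - d6 = 389/18
Walk from origin (0, 0):
  seg 1: down by d2 = 19/3 → (0, -19/3)
  seg 2: right by d7 = 389/18 → (389/18, -19/3)
  seg 3: up by d7 = 389/18 → (389/18, 275/18)
  seg 4: up by d2 = 19/3 → (389/18, 389/18)
  seg 5: down by d5 = 773/45 → (389/18, 133/30)
  seg 6: right by d4 = 4/3 → (413/18, 133/30)
  seg 7: up by d7 = 389/18 → (413/18, 1172/45)
  seg 8: down by d3 = 18 → (413/18, 362/45)
  seg 9: left by d2 = 19/3 → (299/18, 362/45)
  seg 10: right by d4 = 4/3 → (323/18, 362/45)

d4 = 4/3
d5 = 773/45
d6 = 19/10
d7 = 389/18
endpoint = (323/18, 362/45)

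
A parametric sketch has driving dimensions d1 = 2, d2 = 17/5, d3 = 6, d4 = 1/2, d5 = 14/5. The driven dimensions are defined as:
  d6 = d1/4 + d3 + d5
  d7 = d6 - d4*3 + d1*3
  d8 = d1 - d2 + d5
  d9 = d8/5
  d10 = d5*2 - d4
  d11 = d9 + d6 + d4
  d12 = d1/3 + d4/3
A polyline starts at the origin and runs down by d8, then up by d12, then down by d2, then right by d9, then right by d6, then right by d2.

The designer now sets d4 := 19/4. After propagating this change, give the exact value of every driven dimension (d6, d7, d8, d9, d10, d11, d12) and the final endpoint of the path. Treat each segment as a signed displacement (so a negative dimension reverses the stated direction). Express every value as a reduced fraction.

Apply edit: d4 := 19/4
  d6 = d1/4 + d3 + d5 = 93/10
  d7 = d6 - d4*3 + d1*3 = 21/20
  d8 = d1 - d2 + d5 = 7/5
  d9 = d8/5 = 7/25
  d10 = d5*2 - d4 = 17/20
  d11 = d9 + d6 + d4 = 1433/100
  d12 = d1/3 + d4/3 = 9/4
Walk from origin (0, 0):
  seg 1: down by d8 = 7/5 → (0, -7/5)
  seg 2: up by d12 = 9/4 → (0, 17/20)
  seg 3: down by d2 = 17/5 → (0, -51/20)
  seg 4: right by d9 = 7/25 → (7/25, -51/20)
  seg 5: right by d6 = 93/10 → (479/50, -51/20)
  seg 6: right by d2 = 17/5 → (649/50, -51/20)

d6 = 93/10
d7 = 21/20
d8 = 7/5
d9 = 7/25
d10 = 17/20
d11 = 1433/100
d12 = 9/4
endpoint = (649/50, -51/20)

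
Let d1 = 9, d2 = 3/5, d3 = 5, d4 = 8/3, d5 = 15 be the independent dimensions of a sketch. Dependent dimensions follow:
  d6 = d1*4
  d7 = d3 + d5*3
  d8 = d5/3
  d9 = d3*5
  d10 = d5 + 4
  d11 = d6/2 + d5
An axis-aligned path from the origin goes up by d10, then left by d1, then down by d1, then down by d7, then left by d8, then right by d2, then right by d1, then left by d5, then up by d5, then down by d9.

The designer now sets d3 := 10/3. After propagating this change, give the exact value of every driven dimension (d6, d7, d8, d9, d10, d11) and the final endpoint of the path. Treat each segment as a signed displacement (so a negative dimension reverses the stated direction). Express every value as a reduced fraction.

Apply edit: d3 := 10/3
  d6 = d1*4 = 36
  d7 = d3 + d5*3 = 145/3
  d8 = d5/3 = 5
  d9 = d3*5 = 50/3
  d10 = d5 + 4 = 19
  d11 = d6/2 + d5 = 33
Walk from origin (0, 0):
  seg 1: up by d10 = 19 → (0, 19)
  seg 2: left by d1 = 9 → (-9, 19)
  seg 3: down by d1 = 9 → (-9, 10)
  seg 4: down by d7 = 145/3 → (-9, -115/3)
  seg 5: left by d8 = 5 → (-14, -115/3)
  seg 6: right by d2 = 3/5 → (-67/5, -115/3)
  seg 7: right by d1 = 9 → (-22/5, -115/3)
  seg 8: left by d5 = 15 → (-97/5, -115/3)
  seg 9: up by d5 = 15 → (-97/5, -70/3)
  seg 10: down by d9 = 50/3 → (-97/5, -40)

d6 = 36
d7 = 145/3
d8 = 5
d9 = 50/3
d10 = 19
d11 = 33
endpoint = (-97/5, -40)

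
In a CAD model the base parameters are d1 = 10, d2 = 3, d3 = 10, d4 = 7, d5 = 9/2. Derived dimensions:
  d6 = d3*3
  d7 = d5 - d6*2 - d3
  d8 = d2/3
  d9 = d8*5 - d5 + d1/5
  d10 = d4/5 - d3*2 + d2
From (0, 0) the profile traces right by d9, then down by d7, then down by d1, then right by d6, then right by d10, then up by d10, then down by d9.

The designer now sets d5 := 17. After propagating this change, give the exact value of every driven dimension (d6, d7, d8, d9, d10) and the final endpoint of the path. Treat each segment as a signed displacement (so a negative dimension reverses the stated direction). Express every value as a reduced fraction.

Apply edit: d5 := 17
  d6 = d3*3 = 30
  d7 = d5 - d6*2 - d3 = -53
  d8 = d2/3 = 1
  d9 = d8*5 - d5 + d1/5 = -10
  d10 = d4/5 - d3*2 + d2 = -78/5
Walk from origin (0, 0):
  seg 1: right by d9 = -10 → (-10, 0)
  seg 2: down by d7 = -53 → (-10, 53)
  seg 3: down by d1 = 10 → (-10, 43)
  seg 4: right by d6 = 30 → (20, 43)
  seg 5: right by d10 = -78/5 → (22/5, 43)
  seg 6: up by d10 = -78/5 → (22/5, 137/5)
  seg 7: down by d9 = -10 → (22/5, 187/5)

d6 = 30
d7 = -53
d8 = 1
d9 = -10
d10 = -78/5
endpoint = (22/5, 187/5)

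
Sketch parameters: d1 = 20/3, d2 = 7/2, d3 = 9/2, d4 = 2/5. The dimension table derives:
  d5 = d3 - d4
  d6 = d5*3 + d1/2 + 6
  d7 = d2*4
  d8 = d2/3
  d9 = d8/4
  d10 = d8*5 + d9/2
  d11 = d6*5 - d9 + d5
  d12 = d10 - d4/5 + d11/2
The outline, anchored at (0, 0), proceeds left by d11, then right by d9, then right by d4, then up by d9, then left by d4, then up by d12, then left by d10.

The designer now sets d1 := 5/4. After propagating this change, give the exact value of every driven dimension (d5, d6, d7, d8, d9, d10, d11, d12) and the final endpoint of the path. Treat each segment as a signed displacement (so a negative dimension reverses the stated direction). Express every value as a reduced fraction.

d5 = 41/10
d6 = 757/40
d7 = 14
d8 = 7/6
d9 = 7/24
d10 = 287/48
d11 = 2953/30
d12 = 66139/1200
endpoint = (-24989/240, 22163/400)

Apply edit: d1 := 5/4
  d5 = d3 - d4 = 41/10
  d6 = d5*3 + d1/2 + 6 = 757/40
  d7 = d2*4 = 14
  d8 = d2/3 = 7/6
  d9 = d8/4 = 7/24
  d10 = d8*5 + d9/2 = 287/48
  d11 = d6*5 - d9 + d5 = 2953/30
  d12 = d10 - d4/5 + d11/2 = 66139/1200
Walk from origin (0, 0):
  seg 1: left by d11 = 2953/30 → (-2953/30, 0)
  seg 2: right by d9 = 7/24 → (-11777/120, 0)
  seg 3: right by d4 = 2/5 → (-11729/120, 0)
  seg 4: up by d9 = 7/24 → (-11729/120, 7/24)
  seg 5: left by d4 = 2/5 → (-11777/120, 7/24)
  seg 6: up by d12 = 66139/1200 → (-11777/120, 22163/400)
  seg 7: left by d10 = 287/48 → (-24989/240, 22163/400)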